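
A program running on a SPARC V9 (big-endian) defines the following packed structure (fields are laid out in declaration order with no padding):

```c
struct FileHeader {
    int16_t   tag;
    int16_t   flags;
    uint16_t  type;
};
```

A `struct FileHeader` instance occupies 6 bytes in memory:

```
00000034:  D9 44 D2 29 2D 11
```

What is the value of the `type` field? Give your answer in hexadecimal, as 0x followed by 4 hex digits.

0x2D11

`type` follows `tag` (2 B), `flags` (2 B), so it starts at offset 2 + 2 = 4 and occupies 2 bytes.
Bytes at offsets 4..5: 2D 11.
In big-endian order the high byte comes first in memory.
The bytes are already most-significant first: 0x2D11.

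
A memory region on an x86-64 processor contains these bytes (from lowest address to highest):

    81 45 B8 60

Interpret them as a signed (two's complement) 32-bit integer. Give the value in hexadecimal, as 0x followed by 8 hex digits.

0x60B84581

In little-endian order the low byte comes first in memory.
Reassemble most-significant byte first: 60 B8 45 81 → 0x60B84581.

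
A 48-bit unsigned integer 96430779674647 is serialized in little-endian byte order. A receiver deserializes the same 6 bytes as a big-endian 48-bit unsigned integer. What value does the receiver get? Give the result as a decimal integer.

96430779674647 in 48-bit hexadecimal is 0x57B40A5E3017.
Stored little-endian, the bytes at ascending addresses are 17 30 5E 0A B4 57.
Read back as big-endian, the last byte is least significant, giving 0x17305E0AB457.
0x17305E0AB457 = 25496503628887.

25496503628887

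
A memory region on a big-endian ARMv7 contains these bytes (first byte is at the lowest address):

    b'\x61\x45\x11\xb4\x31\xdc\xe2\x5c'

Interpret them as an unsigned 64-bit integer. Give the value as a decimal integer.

In big-endian order the high byte comes first in memory.
The bytes are already most-significant first: 0x614511B431DCE25C.
0x614511B431DCE25C = 7009027860700389980.

7009027860700389980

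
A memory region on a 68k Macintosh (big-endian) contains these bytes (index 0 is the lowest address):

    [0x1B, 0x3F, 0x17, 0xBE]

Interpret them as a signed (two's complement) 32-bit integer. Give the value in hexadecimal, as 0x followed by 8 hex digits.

0x1B3F17BE

In big-endian order the high byte comes first in memory.
The bytes are already most-significant first: 0x1B3F17BE.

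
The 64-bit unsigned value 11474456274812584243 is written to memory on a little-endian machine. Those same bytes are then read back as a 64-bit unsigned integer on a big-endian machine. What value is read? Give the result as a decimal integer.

11474456274812584243 in 64-bit hexadecimal is 0x9F3D75300AF4C133.
Stored little-endian, the bytes at ascending addresses are 33 C1 F4 0A 30 75 3D 9F.
Read back as big-endian, the last byte is least significant, giving 0x33C1F40A30753D9F.
0x33C1F40A30753D9F = 3729530291039321503.

3729530291039321503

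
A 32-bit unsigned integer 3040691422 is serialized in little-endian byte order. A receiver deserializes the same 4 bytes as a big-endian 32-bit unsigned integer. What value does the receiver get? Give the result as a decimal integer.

3040691422 in 32-bit hexadecimal is 0xB53D44DE.
Stored little-endian, the bytes at ascending addresses are DE 44 3D B5.
Read back as big-endian, the last byte is least significant, giving 0xDE443DB5.
0xDE443DB5 = 3729014197.

3729014197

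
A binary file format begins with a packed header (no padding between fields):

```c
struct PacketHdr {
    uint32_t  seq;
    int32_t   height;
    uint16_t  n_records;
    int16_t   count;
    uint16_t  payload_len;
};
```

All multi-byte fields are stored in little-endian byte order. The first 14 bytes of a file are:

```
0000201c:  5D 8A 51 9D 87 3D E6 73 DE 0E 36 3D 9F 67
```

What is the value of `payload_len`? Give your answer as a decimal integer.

26527

`payload_len` follows `seq` (4 B), `height` (4 B), `n_records` (2 B), `count` (2 B), so it starts at offset 4 + 4 + 2 + 2 = 12 and occupies 2 bytes.
Bytes at offsets 12..13: 9F 67.
Little-endian: lowest address holds the least-significant byte.
Reassemble most-significant byte first: 67 9F → 0x679F.
0x679F = 26527.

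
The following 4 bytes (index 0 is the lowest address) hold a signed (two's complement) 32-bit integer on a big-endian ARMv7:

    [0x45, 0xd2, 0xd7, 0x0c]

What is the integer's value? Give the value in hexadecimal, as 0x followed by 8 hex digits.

Big-endian stores the most-significant byte at the lowest address.
The bytes are already most-significant first: 0x45D2D70C.

0x45D2D70C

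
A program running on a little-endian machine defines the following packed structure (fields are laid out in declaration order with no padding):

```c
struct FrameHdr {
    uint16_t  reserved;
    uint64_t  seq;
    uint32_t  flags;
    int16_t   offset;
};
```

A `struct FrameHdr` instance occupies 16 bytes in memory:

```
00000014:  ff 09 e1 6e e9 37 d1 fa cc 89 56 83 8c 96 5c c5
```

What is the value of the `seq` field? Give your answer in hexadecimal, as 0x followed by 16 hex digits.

`seq` follows `reserved` (2 bytes), so it starts at byte offset 2 and occupies 8 bytes.
Bytes at offsets 2..9: E1 6E E9 37 D1 FA CC 89.
In little-endian order the low byte comes first in memory.
Reassemble most-significant byte first: 89 CC FA D1 37 E9 6E E1 → 0x89CCFAD137E96EE1.

0x89CCFAD137E96EE1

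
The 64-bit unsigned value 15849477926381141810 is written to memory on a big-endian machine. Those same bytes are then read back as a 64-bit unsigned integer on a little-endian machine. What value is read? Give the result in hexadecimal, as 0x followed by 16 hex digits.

0x32BF572D33A8F4DB

15849477926381141810 in 64-bit hexadecimal is 0xDBF4A8332D57BF32.
Stored big-endian, the bytes at ascending addresses are DB F4 A8 33 2D 57 BF 32.
Read back as little-endian, the first byte is least significant, giving 0x32BF572D33A8F4DB.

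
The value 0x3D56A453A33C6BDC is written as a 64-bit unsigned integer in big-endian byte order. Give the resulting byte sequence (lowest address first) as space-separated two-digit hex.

3D 56 A4 53 A3 3C 6B DC

Split into bytes (most-significant first): 3D 56 A4 53 A3 3C 6B DC.
In big-endian order the high byte comes first in memory.
So the memory order matches the most-significant-first order: 3D 56 A4 53 A3 3C 6B DC.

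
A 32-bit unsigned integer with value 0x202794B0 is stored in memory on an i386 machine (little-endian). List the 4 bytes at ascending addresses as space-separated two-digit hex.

B0 94 27 20

Split into bytes (most-significant first): 20 27 94 B0.
Little-endian: lowest address holds the least-significant byte.
So at ascending addresses the bytes are B0 94 27 20.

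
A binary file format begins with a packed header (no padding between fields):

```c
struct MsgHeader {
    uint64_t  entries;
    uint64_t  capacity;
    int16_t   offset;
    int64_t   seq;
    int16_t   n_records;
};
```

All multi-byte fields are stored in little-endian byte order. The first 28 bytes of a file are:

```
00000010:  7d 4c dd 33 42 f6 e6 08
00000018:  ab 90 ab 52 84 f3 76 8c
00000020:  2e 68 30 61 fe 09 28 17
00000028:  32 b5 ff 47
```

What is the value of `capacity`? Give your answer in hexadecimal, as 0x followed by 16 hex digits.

`capacity` follows `entries` (8 bytes), so it starts at byte offset 8 and occupies 8 bytes.
Bytes at offsets 8..15: AB 90 AB 52 84 F3 76 8C.
In little-endian order the low byte comes first in memory.
Reassemble most-significant byte first: 8C 76 F3 84 52 AB 90 AB → 0x8C76F38452AB90AB.

0x8C76F38452AB90AB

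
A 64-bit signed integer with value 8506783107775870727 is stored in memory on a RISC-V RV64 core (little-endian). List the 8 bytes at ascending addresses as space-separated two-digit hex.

07 37 46 68 2A 2A 0E 76

8506783107775870727 in hexadecimal, padded to 64 bits, is 0x760E2A2A68463707.
Split into bytes (most-significant first): 76 0E 2A 2A 68 46 37 07.
Little-endian stores the least-significant byte at the lowest address.
So at ascending addresses the bytes are 07 37 46 68 2A 2A 0E 76.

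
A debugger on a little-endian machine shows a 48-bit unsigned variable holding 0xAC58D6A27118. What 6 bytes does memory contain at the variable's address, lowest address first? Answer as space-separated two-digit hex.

18 71 A2 D6 58 AC

Split into bytes (most-significant first): AC 58 D6 A2 71 18.
Little-endian stores the least-significant byte at the lowest address.
So at ascending addresses the bytes are 18 71 A2 D6 58 AC.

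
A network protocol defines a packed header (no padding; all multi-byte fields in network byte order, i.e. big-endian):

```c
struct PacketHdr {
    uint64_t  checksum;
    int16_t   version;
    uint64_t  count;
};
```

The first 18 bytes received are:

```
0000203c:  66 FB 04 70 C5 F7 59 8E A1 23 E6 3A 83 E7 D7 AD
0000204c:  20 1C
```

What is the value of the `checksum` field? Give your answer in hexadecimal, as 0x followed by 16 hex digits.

`checksum` is the first field, at byte offset 0, occupying 8 bytes.
Bytes at offsets 0..7: 66 FB 04 70 C5 F7 59 8E.
Big-endian stores the most-significant byte at the lowest address.
The bytes are already most-significant first: 0x66FB0470C5F7598E.

0x66FB0470C5F7598E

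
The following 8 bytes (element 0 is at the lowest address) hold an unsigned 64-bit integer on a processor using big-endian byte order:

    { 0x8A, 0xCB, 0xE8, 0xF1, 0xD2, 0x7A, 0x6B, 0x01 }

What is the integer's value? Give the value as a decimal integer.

Big-endian stores the most-significant byte at the lowest address.
The bytes are already most-significant first: 0x8ACBE8F1D27A6B01.
0x8ACBE8F1D27A6B01 = 10001343522822318849.

10001343522822318849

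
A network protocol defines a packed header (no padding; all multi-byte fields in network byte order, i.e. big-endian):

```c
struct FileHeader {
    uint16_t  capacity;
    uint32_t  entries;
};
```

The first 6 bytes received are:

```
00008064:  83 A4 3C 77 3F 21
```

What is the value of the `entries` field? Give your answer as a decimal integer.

`entries` follows `capacity` (2 bytes), so it starts at byte offset 2 and occupies 4 bytes.
Bytes at offsets 2..5: 3C 77 3F 21.
Big-endian: lowest address holds the most-significant byte.
The bytes are already most-significant first: 0x3C773F21.
0x3C773F21 = 1014447905.

1014447905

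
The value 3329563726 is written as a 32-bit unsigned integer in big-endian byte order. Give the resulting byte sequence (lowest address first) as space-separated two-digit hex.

3329563726 in hexadecimal, padded to 32 bits, is 0xC6751C4E.
Split into bytes (most-significant first): C6 75 1C 4E.
Big-endian: lowest address holds the most-significant byte.
So the memory order matches the most-significant-first order: C6 75 1C 4E.

C6 75 1C 4E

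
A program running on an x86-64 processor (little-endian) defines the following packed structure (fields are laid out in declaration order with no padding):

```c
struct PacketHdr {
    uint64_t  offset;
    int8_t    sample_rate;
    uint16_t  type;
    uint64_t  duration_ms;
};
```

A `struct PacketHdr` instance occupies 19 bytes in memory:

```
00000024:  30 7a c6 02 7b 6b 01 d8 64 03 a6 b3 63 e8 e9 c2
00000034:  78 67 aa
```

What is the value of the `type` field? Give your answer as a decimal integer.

`type` follows `offset` (8 B), `sample_rate` (1 B), so it starts at offset 8 + 1 = 9 and occupies 2 bytes.
Bytes at offsets 9..10: 03 A6.
In little-endian order the low byte comes first in memory.
Reassemble most-significant byte first: A6 03 → 0xA603.
0xA603 = 42499.

42499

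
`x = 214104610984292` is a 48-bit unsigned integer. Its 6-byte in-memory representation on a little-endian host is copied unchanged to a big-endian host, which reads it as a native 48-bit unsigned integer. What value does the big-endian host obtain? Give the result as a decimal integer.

214104610984292 in 48-bit hexadecimal is 0xC2BA1D485164.
Stored little-endian, the bytes at ascending addresses are 64 51 48 1D BA C2.
Read back as big-endian, the last byte is least significant, giving 0x6451481DBAC2.
0x6451481DBAC2 = 110300265036482.

110300265036482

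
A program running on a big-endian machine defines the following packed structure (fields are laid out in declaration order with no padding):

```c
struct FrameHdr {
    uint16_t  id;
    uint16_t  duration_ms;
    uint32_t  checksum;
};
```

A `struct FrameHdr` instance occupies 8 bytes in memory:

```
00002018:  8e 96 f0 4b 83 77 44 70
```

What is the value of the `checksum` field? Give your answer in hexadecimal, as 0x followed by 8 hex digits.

0x83774470

`checksum` follows `id` (2 B), `duration_ms` (2 B), so it starts at offset 2 + 2 = 4 and occupies 4 bytes.
Bytes at offsets 4..7: 83 77 44 70.
Big-endian stores the most-significant byte at the lowest address.
The bytes are already most-significant first: 0x83774470.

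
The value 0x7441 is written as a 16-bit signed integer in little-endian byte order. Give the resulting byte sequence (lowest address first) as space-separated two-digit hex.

41 74

Split into bytes (most-significant first): 74 41.
Little-endian: lowest address holds the least-significant byte.
So at ascending addresses the bytes are 41 74.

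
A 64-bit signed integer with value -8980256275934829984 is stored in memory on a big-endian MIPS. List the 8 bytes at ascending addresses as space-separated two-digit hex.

Two's complement of -8980256275934829984 in 64 bits: 8980256275934829984 = 0x7CA04780E7115DA0; invert → 0x835FB87F18EEA25F; add 1 → 0x835FB87F18EEA260.
Split into bytes (most-significant first): 83 5F B8 7F 18 EE A2 60.
Big-endian stores the most-significant byte at the lowest address.
So the memory order matches the most-significant-first order: 83 5F B8 7F 18 EE A2 60.

83 5F B8 7F 18 EE A2 60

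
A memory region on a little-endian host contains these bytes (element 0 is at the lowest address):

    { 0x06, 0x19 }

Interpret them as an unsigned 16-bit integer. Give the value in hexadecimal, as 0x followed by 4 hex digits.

0x1906

Little-endian: lowest address holds the least-significant byte.
Reassemble most-significant byte first: 19 06 → 0x1906.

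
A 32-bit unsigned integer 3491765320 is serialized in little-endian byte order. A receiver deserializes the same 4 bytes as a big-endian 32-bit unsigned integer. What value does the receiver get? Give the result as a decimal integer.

3491765320 in 32-bit hexadecimal is 0xD0201C48.
Stored little-endian, the bytes at ascending addresses are 48 1C 20 D0.
Read back as big-endian, the last byte is least significant, giving 0x481C20D0.
0x481C20D0 = 1209802960.

1209802960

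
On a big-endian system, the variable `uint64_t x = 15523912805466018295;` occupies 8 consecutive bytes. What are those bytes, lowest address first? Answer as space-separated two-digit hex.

15523912805466018295 in hexadecimal, padded to 64 bits, is 0xD770047285F091F7.
Split into bytes (most-significant first): D7 70 04 72 85 F0 91 F7.
Big-endian: lowest address holds the most-significant byte.
So the memory order matches the most-significant-first order: D7 70 04 72 85 F0 91 F7.

D7 70 04 72 85 F0 91 F7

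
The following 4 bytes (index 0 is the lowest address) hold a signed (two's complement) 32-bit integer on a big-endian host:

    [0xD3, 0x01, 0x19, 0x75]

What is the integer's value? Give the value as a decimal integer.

-754902667

Big-endian stores the most-significant byte at the lowest address.
The bytes are already most-significant first: 0xD3011975.
Top bit is set, so as a signed 32-bit value this is 0xD3011975 − 2^32 = -754902667.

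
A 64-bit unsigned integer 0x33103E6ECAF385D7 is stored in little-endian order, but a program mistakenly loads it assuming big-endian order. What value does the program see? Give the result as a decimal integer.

Stored little-endian, the bytes at ascending addresses are D7 85 F3 CA 6E 3E 10 33.
Read back as big-endian, the last byte is least significant, giving 0xD785F3CA6E3E1033.
0xD785F3CA6E3E1033 = 15530086940815527987.

15530086940815527987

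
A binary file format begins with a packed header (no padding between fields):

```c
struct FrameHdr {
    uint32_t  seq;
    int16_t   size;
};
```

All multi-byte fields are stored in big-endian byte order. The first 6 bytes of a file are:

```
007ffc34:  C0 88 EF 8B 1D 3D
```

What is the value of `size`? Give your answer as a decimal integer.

7485

`size` follows `seq` (4 bytes), so it starts at byte offset 4 and occupies 2 bytes.
Bytes at offsets 4..5: 1D 3D.
Big-endian: lowest address holds the most-significant byte.
The bytes are already most-significant first: 0x1D3D.
0x1D3D = 7485.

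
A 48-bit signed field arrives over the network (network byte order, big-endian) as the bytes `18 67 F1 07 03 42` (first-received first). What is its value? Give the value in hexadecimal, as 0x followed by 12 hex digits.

Big-endian: lowest address holds the most-significant byte.
The bytes are already most-significant first: 0x1867F1070342.

0x1867F1070342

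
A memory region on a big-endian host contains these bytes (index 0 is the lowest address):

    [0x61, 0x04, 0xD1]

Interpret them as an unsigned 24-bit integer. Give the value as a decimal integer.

6358225

Big-endian: lowest address holds the most-significant byte.
The bytes are already most-significant first: 0x6104D1.
0x6104D1 = 6358225.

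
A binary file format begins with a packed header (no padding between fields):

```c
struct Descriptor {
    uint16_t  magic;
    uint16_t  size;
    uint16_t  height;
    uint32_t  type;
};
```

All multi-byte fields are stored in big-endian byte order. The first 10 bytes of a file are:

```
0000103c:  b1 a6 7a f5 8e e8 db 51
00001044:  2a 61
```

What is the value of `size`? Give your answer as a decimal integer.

`size` follows `magic` (2 bytes), so it starts at byte offset 2 and occupies 2 bytes.
Bytes at offsets 2..3: 7A F5.
In big-endian order the high byte comes first in memory.
The bytes are already most-significant first: 0x7AF5.
0x7AF5 = 31477.

31477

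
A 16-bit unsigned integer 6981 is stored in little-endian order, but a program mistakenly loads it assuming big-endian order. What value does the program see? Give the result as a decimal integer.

6981 in 16-bit hexadecimal is 0x1B45.
Stored little-endian, the bytes at ascending addresses are 45 1B.
Read back as big-endian, the last byte is least significant, giving 0x451B.
0x451B = 17691.

17691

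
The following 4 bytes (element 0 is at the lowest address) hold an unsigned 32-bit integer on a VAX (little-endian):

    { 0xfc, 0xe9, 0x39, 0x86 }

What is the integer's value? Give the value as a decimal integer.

Little-endian: lowest address holds the least-significant byte.
Reassemble most-significant byte first: 86 39 E9 FC → 0x8639E9FC.
0x8639E9FC = 2251942396.

2251942396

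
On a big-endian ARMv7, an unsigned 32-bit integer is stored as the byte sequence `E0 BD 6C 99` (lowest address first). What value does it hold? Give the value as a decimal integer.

3770510489

Big-endian: lowest address holds the most-significant byte.
The bytes are already most-significant first: 0xE0BD6C99.
0xE0BD6C99 = 3770510489.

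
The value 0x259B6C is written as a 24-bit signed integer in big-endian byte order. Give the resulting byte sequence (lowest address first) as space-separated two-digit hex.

Split into bytes (most-significant first): 25 9B 6C.
In big-endian order the high byte comes first in memory.
So the memory order matches the most-significant-first order: 25 9B 6C.

25 9B 6C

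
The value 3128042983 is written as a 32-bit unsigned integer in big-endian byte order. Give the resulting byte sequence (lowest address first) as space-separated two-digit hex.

BA 72 25 E7

3128042983 in hexadecimal, padded to 32 bits, is 0xBA7225E7.
Split into bytes (most-significant first): BA 72 25 E7.
Big-endian stores the most-significant byte at the lowest address.
So the memory order matches the most-significant-first order: BA 72 25 E7.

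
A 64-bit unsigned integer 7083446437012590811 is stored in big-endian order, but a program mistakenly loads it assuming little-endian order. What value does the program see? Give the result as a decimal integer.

7083446437012590811 in 64-bit hexadecimal is 0x624D750137A450DB.
Stored big-endian, the bytes at ascending addresses are 62 4D 75 01 37 A4 50 DB.
Read back as little-endian, the first byte is least significant, giving 0xDB50A43701754D62.
0xDB50A43701754D62 = 15803311648597691746.

15803311648597691746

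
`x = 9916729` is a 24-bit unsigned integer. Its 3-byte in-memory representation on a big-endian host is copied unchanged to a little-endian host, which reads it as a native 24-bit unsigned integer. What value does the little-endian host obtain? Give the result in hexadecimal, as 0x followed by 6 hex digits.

0x395197

9916729 in 24-bit hexadecimal is 0x975139.
Stored big-endian, the bytes at ascending addresses are 97 51 39.
Read back as little-endian, the first byte is least significant, giving 0x395197.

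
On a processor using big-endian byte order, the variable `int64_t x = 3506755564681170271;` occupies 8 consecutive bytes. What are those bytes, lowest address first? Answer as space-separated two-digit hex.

30 AA 7F 9B 42 F2 0D 5F

3506755564681170271 in hexadecimal, padded to 64 bits, is 0x30AA7F9B42F20D5F.
Split into bytes (most-significant first): 30 AA 7F 9B 42 F2 0D 5F.
Big-endian stores the most-significant byte at the lowest address.
So the memory order matches the most-significant-first order: 30 AA 7F 9B 42 F2 0D 5F.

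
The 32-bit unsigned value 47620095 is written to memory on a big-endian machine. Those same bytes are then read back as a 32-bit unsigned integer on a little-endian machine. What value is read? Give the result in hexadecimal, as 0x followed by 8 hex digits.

47620095 in 32-bit hexadecimal is 0x02D69FFF.
Stored big-endian, the bytes at ascending addresses are 02 D6 9F FF.
Read back as little-endian, the first byte is least significant, giving 0xFF9FD602.

0xFF9FD602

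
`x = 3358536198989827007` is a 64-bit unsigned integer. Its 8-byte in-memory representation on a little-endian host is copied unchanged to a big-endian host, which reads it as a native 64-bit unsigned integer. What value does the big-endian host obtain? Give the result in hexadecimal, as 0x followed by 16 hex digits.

0xBF4B14F2E0EA9B2E

3358536198989827007 in 64-bit hexadecimal is 0x2E9BEAE0F2144BBF.
Stored little-endian, the bytes at ascending addresses are BF 4B 14 F2 E0 EA 9B 2E.
Read back as big-endian, the last byte is least significant, giving 0xBF4B14F2E0EA9B2E.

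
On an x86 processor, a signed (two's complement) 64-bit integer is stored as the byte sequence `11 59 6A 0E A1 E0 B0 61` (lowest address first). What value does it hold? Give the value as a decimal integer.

Little-endian: lowest address holds the least-significant byte.
Reassemble most-significant byte first: 61 B0 E0 A1 0E 6A 59 11 → 0x61B0E0A10E6A5911.
0x61B0E0A10E6A5911 = 7039373199916292369.

7039373199916292369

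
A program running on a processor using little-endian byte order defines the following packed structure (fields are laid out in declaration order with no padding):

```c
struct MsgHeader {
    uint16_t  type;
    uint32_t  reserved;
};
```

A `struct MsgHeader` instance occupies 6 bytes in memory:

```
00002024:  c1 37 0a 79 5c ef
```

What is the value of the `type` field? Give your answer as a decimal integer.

`type` is the first field, at byte offset 0, occupying 2 bytes.
Bytes at offsets 0..1: C1 37.
Little-endian: lowest address holds the least-significant byte.
Reassemble most-significant byte first: 37 C1 → 0x37C1.
0x37C1 = 14273.

14273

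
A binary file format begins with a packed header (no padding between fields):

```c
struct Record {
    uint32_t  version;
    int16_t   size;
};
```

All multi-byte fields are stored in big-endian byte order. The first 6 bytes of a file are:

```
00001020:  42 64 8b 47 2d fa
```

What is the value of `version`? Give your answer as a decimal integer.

1113885511

`version` is the first field, at byte offset 0, occupying 4 bytes.
Bytes at offsets 0..3: 42 64 8B 47.
In big-endian order the high byte comes first in memory.
The bytes are already most-significant first: 0x42648B47.
0x42648B47 = 1113885511.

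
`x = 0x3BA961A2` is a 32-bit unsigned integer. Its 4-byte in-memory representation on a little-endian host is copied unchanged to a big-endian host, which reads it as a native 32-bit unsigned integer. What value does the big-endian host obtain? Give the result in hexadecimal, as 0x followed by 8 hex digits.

Stored little-endian, the bytes at ascending addresses are A2 61 A9 3B.
Read back as big-endian, the last byte is least significant, giving 0xA261A93B.

0xA261A93B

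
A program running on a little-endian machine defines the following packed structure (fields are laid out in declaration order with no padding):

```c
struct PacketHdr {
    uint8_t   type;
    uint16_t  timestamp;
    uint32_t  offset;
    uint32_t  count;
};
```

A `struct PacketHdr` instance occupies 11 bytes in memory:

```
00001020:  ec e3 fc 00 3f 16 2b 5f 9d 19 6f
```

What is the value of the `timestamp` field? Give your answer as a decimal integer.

64739

`timestamp` follows `type` (1 byte), so it starts at byte offset 1 and occupies 2 bytes.
Bytes at offsets 1..2: E3 FC.
In little-endian order the low byte comes first in memory.
Reassemble most-significant byte first: FC E3 → 0xFCE3.
0xFCE3 = 64739.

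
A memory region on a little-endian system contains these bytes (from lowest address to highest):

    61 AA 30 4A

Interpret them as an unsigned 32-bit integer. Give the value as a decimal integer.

1244703329

Little-endian: lowest address holds the least-significant byte.
Reassemble most-significant byte first: 4A 30 AA 61 → 0x4A30AA61.
0x4A30AA61 = 1244703329.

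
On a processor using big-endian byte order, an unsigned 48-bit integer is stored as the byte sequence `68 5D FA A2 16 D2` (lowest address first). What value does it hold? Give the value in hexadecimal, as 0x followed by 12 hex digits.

0x685DFAA216D2

Big-endian stores the most-significant byte at the lowest address.
The bytes are already most-significant first: 0x685DFAA216D2.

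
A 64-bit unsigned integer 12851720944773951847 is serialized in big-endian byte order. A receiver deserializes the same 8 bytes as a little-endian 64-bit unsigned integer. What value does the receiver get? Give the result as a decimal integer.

7489964060314458802

12851720944773951847 in 64-bit hexadecimal is 0xB25A7C1BA1B2F167.
Stored big-endian, the bytes at ascending addresses are B2 5A 7C 1B A1 B2 F1 67.
Read back as little-endian, the first byte is least significant, giving 0x67F1B2A11B7C5AB2.
0x67F1B2A11B7C5AB2 = 7489964060314458802.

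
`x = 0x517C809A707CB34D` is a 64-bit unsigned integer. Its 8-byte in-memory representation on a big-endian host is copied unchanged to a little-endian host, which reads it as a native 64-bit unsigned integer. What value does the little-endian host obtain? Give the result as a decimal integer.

Stored big-endian, the bytes at ascending addresses are 51 7C 80 9A 70 7C B3 4D.
Read back as little-endian, the first byte is least significant, giving 0x4DB37C709A807C51.
0x4DB37C709A807C51 = 5598955584821951569.

5598955584821951569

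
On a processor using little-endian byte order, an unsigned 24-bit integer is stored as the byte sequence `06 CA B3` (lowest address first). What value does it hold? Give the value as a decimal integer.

Little-endian: lowest address holds the least-significant byte.
Reassemble most-significant byte first: B3 CA 06 → 0xB3CA06.
0xB3CA06 = 11782662.

11782662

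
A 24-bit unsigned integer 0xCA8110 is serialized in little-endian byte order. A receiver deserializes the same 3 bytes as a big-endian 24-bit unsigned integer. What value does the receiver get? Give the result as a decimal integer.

Stored little-endian, the bytes at ascending addresses are 10 81 CA.
Read back as big-endian, the last byte is least significant, giving 0x1081CA.
0x1081CA = 1081802.

1081802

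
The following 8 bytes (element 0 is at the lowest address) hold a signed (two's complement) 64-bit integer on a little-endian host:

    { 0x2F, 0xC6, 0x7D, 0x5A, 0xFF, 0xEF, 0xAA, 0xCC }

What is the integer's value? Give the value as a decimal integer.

Little-endian: lowest address holds the least-significant byte.
Reassemble most-significant byte first: CC AA EF FF 5A 7D C6 2F → 0xCCAAEFFF5A7DC62F.
Top bit is set, so as a signed 64-bit value this is 0xCCAAEFFF5A7DC62F − 2^64 = -3698880263917550033.

-3698880263917550033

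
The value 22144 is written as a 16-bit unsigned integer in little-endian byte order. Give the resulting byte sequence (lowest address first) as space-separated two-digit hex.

80 56

22144 in hexadecimal, padded to 16 bits, is 0x5680.
Split into bytes (most-significant first): 56 80.
In little-endian order the low byte comes first in memory.
So at ascending addresses the bytes are 80 56.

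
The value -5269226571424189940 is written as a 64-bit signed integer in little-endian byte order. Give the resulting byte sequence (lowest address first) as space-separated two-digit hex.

0C 32 36 D1 59 F2 DF B6

Two's complement of -5269226571424189940 in 64 bits: 5269226571424189940 = 0x49200DA62EC9CDF4; invert → 0xB6DFF259D136320B; add 1 → 0xB6DFF259D136320C.
Split into bytes (most-significant first): B6 DF F2 59 D1 36 32 0C.
Little-endian stores the least-significant byte at the lowest address.
So at ascending addresses the bytes are 0C 32 36 D1 59 F2 DF B6.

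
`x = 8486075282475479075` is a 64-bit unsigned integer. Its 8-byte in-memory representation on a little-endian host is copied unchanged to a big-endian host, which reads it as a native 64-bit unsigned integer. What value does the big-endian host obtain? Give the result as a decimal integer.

8486075282475479075 in 64-bit hexadecimal is 0x75C498821D2C7023.
Stored little-endian, the bytes at ascending addresses are 23 70 2C 1D 82 98 C4 75.
Read back as big-endian, the last byte is least significant, giving 0x23702C1D8298C475.
0x23702C1D8298C475 = 2553589493975794805.

2553589493975794805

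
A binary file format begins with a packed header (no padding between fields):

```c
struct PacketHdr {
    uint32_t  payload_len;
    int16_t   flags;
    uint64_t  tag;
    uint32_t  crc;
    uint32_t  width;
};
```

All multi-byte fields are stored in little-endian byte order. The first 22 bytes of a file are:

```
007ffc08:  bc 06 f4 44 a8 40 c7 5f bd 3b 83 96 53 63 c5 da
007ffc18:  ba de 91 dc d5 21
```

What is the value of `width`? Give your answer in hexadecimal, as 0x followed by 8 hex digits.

0x21D5DC91

`width` follows `payload_len` (4 B), `flags` (2 B), `tag` (8 B), `crc` (4 B), so it starts at offset 4 + 2 + 8 + 4 = 18 and occupies 4 bytes.
Bytes at offsets 18..21: 91 DC D5 21.
Little-endian stores the least-significant byte at the lowest address.
Reassemble most-significant byte first: 21 D5 DC 91 → 0x21D5DC91.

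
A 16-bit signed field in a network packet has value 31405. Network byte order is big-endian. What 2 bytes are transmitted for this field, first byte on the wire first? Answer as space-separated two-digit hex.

31405 in hexadecimal, padded to 16 bits, is 0x7AAD.
Split into bytes (most-significant first): 7A AD.
Big-endian stores the most-significant byte at the lowest address.
So the memory order matches the most-significant-first order: 7A AD.

7A AD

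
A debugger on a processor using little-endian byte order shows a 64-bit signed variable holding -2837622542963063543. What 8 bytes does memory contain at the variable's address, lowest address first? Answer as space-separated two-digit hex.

Two's complement of -2837622542963063543 in 64 bits: 2837622542963063543 = 0x276142AB1FF43AF7; invert → 0xD89EBD54E00BC508; add 1 → 0xD89EBD54E00BC509.
Split into bytes (most-significant first): D8 9E BD 54 E0 0B C5 09.
In little-endian order the low byte comes first in memory.
So at ascending addresses the bytes are 09 C5 0B E0 54 BD 9E D8.

09 C5 0B E0 54 BD 9E D8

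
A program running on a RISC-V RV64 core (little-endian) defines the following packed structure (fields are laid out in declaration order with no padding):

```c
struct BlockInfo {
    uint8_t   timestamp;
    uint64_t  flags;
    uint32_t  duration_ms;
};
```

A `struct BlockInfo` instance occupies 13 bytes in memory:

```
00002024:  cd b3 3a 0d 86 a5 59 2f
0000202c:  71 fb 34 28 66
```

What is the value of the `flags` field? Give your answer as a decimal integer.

`flags` follows `timestamp` (1 byte), so it starts at byte offset 1 and occupies 8 bytes.
Bytes at offsets 1..8: B3 3A 0D 86 A5 59 2F 71.
Little-endian stores the least-significant byte at the lowest address.
Reassemble most-significant byte first: 71 2F 59 A5 86 0D 3A B3 → 0x712F59A5860D3AB3.
0x712F59A5860D3AB3 = 8155836017644747443.

8155836017644747443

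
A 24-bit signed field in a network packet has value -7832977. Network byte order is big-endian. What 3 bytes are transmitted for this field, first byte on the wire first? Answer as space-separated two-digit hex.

88 7A 6F

Two's complement of -7832977 in 24 bits: 7832977 = 0x778591; invert → 0x887A6E; add 1 → 0x887A6F.
Split into bytes (most-significant first): 88 7A 6F.
Big-endian: lowest address holds the most-significant byte.
So the memory order matches the most-significant-first order: 88 7A 6F.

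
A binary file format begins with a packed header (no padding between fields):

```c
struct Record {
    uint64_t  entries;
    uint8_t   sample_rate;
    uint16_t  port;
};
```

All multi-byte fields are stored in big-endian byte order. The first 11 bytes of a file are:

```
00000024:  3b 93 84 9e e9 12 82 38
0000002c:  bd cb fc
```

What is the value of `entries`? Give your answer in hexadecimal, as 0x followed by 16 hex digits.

0x3B93849EE9128238

`entries` is the first field, at byte offset 0, occupying 8 bytes.
Bytes at offsets 0..7: 3B 93 84 9E E9 12 82 38.
Big-endian stores the most-significant byte at the lowest address.
The bytes are already most-significant first: 0x3B93849EE9128238.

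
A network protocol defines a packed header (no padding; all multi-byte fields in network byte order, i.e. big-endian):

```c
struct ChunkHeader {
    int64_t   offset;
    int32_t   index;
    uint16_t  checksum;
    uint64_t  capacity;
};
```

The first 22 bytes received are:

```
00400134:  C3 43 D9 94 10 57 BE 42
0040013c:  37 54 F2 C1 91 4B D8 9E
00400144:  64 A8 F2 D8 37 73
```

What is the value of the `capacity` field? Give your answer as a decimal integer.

15609024035304257395

`capacity` follows `offset` (8 B), `index` (4 B), `checksum` (2 B), so it starts at offset 8 + 4 + 2 = 14 and occupies 8 bytes.
Bytes at offsets 14..21: D8 9E 64 A8 F2 D8 37 73.
Big-endian: lowest address holds the most-significant byte.
The bytes are already most-significant first: 0xD89E64A8F2D83773.
0xD89E64A8F2D83773 = 15609024035304257395.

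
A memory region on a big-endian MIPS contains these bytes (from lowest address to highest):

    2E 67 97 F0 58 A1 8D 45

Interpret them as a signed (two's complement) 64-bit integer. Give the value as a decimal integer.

Big-endian: lowest address holds the most-significant byte.
The bytes are already most-significant first: 0x2E6797F058A18D45.
0x2E6797F058A18D45 = 3343808306880810309.

3343808306880810309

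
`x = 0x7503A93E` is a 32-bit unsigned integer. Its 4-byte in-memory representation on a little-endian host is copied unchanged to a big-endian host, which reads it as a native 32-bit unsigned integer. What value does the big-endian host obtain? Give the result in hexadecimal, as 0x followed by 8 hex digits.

0x3EA90375

Stored little-endian, the bytes at ascending addresses are 3E A9 03 75.
Read back as big-endian, the last byte is least significant, giving 0x3EA90375.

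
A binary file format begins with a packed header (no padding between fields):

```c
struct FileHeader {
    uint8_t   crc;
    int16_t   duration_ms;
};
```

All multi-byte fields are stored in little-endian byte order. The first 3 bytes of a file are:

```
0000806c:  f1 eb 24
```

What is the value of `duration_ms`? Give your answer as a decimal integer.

`duration_ms` follows `crc` (1 byte), so it starts at byte offset 1 and occupies 2 bytes.
Bytes at offsets 1..2: EB 24.
In little-endian order the low byte comes first in memory.
Reassemble most-significant byte first: 24 EB → 0x24EB.
0x24EB = 9451.

9451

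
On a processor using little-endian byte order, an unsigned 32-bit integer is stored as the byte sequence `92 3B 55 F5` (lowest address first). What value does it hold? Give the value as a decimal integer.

4116003730

In little-endian order the low byte comes first in memory.
Reassemble most-significant byte first: F5 55 3B 92 → 0xF5553B92.
0xF5553B92 = 4116003730.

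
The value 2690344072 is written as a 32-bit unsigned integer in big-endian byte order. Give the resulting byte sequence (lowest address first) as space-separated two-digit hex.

2690344072 in hexadecimal, padded to 32 bits, is 0xA05B6488.
Split into bytes (most-significant first): A0 5B 64 88.
Big-endian stores the most-significant byte at the lowest address.
So the memory order matches the most-significant-first order: A0 5B 64 88.

A0 5B 64 88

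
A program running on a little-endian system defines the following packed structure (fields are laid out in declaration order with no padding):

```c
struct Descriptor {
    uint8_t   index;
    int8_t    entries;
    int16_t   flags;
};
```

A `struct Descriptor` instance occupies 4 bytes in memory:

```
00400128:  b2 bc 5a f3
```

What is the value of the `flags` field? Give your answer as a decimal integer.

-3238

`flags` follows `index` (1 B), `entries` (1 B), so it starts at offset 1 + 1 = 2 and occupies 2 bytes.
Bytes at offsets 2..3: 5A F3.
Little-endian: lowest address holds the least-significant byte.
Reassemble most-significant byte first: F3 5A → 0xF35A.
Top bit is set, so as a signed 16-bit value this is 0xF35A − 2^16 = -3238.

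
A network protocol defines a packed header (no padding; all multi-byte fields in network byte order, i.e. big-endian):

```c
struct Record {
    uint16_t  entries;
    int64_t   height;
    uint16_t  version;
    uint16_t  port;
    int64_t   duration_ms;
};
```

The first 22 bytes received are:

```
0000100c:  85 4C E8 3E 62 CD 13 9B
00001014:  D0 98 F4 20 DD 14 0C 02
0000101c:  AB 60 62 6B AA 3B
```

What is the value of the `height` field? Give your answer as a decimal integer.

`height` follows `entries` (2 bytes), so it starts at byte offset 2 and occupies 8 bytes.
Bytes at offsets 2..9: E8 3E 62 CD 13 9B D0 98.
Big-endian stores the most-significant byte at the lowest address.
The bytes are already most-significant first: 0xE83E62CD139BD098.
Top bit is set, so as a signed 64-bit value this is 0xE83E62CD139BD098 − 2^64 = -1711822175417413480.

-1711822175417413480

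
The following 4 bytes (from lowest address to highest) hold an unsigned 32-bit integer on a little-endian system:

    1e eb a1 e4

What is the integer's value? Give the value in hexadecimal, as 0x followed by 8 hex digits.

0xE4A1EB1E

In little-endian order the low byte comes first in memory.
Reassemble most-significant byte first: E4 A1 EB 1E → 0xE4A1EB1E.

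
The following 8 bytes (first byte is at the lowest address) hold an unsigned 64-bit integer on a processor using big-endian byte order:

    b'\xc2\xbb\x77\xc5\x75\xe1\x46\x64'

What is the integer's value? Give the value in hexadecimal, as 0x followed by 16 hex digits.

0xC2BB77C575E14664

Big-endian: lowest address holds the most-significant byte.
The bytes are already most-significant first: 0xC2BB77C575E14664.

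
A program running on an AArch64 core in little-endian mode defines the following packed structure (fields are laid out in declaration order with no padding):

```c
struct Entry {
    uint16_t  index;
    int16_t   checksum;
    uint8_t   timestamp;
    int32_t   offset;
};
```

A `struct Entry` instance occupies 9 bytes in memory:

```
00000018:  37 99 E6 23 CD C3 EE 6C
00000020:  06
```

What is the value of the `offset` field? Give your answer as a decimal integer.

107802307

`offset` follows `index` (2 B), `checksum` (2 B), `timestamp` (1 B), so it starts at offset 2 + 2 + 1 = 5 and occupies 4 bytes.
Bytes at offsets 5..8: C3 EE 6C 06.
Little-endian: lowest address holds the least-significant byte.
Reassemble most-significant byte first: 06 6C EE C3 → 0x066CEEC3.
0x066CEEC3 = 107802307.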